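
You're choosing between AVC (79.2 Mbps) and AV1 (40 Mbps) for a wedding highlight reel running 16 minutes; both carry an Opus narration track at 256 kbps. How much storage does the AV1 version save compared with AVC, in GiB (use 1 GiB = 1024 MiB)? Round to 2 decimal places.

4.38 GiB

16 min = 960 s
Audio: 256 kbps = 0.256 Mbps.
AVC: 79.456 Mbps × 960 s = 76277.8 Mb = 8.880 GiB.
AV1: 40.256 Mbps × 960 s = 38645.8 Mb = 4.499 GiB.
Saving: 8.880 − 4.499 = 4.381 GiB.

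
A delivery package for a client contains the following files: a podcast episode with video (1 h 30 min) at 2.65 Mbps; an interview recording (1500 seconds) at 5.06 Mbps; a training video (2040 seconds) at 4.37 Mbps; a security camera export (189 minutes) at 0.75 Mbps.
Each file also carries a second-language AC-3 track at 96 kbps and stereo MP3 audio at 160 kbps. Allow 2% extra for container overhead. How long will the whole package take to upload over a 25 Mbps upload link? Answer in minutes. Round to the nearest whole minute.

Audio total: 96 + 160 = 256 kbps = 0.256 Mbps.
podcast episode with video: 2.906 Mbps × 5400 s × 1.02 = 16006.2 Mb
interview recording: 5.316 Mbps × 1500 s × 1.02 = 8133.5 Mb
training video: 4.626 Mbps × 2040 s × 1.02 = 9625.8 Mb
security camera export: 1.006 Mbps × 11340 s × 1.02 = 11636.2 Mb
Total: 45401.7 Mb = 5675.2 MB.
At 25 Mbps: 45401.7 / 25 = 1816 s ≈ 30.3 minutes.

30 minutes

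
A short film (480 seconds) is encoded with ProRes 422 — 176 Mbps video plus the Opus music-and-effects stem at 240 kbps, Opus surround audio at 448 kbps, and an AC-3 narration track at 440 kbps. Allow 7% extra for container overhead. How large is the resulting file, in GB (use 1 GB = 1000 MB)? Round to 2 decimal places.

Audio total: 240 + 448 + 440 = 1128 kbps = 1.128 Mbps.
Total bitrate: 176 + 1.128 = 177.128 Mbps.
Stream data: 177.128 Mbps × 480 s = 85021.4 Mb.
With 7% container overhead: ×1.07.
90,973 Mb ÷ 8 = 11,372 MB → 11.37 GB.

11.37 GB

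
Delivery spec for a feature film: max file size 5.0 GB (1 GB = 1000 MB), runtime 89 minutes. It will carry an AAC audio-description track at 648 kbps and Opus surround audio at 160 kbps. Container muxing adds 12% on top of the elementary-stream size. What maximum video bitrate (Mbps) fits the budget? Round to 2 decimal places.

Budget: 5.0 GB = 40000.0 Mb.
Stream payload after overhead: 40000.0 / 1.12 = 35714.3 Mb.
89 min = 5340 s
Total bitrate budget: 35714.3 Mb / 5340 s = 6.688 Mbps.
Audio total: 648 + 160 = 808 kbps = 0.808 Mbps.
Video: 6.688 − 0.808 = 5.880 Mbps.

5.88 Mbps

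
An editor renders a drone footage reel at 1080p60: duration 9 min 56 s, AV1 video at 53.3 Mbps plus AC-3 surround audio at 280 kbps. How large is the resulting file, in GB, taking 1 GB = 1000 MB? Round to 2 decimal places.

9 min 56 s = 596 s
Audio: 280 kbps = 0.280 Mbps.
Total bitrate: 53.3 + 0.280 = 53.580 Mbps.
Stream data: 53.580 Mbps × 596 s = 31933.7 Mb.
31,934 Mb ÷ 8 = 3,992 MB → 3.992 GB.

3.99 GB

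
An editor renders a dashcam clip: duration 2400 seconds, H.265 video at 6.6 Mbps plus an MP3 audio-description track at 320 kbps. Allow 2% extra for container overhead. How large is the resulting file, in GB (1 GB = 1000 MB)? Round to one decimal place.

2.1 GB

Audio: 320 kbps = 0.320 Mbps.
Total bitrate: 6.6 + 0.320 = 6.920 Mbps.
Stream data: 6.920 Mbps × 2400 s = 16608.0 Mb.
With 2% container overhead: ×1.02.
16,940 Mb ÷ 8 = 2,118 MB → 2.118 GB.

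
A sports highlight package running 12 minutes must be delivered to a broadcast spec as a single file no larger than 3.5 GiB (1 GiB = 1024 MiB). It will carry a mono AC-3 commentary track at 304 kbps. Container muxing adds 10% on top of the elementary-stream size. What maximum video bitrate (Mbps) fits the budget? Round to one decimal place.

Budget: 3.5 GiB = 30064.8 Mb.
Stream payload after overhead: 30064.8 / 1.10 = 27331.6 Mb.
12 min = 720 s
Total bitrate budget: 27331.6 Mb / 720 s = 37.961 Mbps.
Audio: 304 kbps = 0.304 Mbps.
Video: 37.961 − 0.304 = 37.657 Mbps.

37.7 Mbps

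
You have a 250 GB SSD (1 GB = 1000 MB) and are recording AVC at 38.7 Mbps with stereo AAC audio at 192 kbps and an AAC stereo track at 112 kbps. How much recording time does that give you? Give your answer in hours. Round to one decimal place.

Audio total: 192 + 112 = 304 kbps = 0.304 Mbps.
Total bitrate: 38.7 + 0.304 = 39.004 Mbps.
Capacity: 250 GB = 2,000,000 Mb.
Recording time: 2,000,000 / 39.004 = 51,277 s ≈ 14.2 hours.

14.2 hours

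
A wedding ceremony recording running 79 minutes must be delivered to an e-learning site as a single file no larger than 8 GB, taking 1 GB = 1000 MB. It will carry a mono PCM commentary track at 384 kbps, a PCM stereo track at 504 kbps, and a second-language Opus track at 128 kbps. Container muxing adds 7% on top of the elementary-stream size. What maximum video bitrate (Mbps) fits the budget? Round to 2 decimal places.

11.60 Mbps

Budget: 8 GB = 64000.0 Mb.
Stream payload after overhead: 64000.0 / 1.07 = 59813.1 Mb.
79 min = 4740 s
Total bitrate budget: 59813.1 Mb / 4740 s = 12.619 Mbps.
Audio total: 384 + 504 + 128 = 1016 kbps = 1.016 Mbps.
Video: 12.619 − 1.016 = 11.603 Mbps.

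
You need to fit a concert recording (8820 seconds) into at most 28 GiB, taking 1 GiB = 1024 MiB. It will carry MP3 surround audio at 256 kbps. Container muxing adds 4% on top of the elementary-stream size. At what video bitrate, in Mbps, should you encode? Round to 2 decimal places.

Budget: 28 GiB = 240518.2 Mb.
Stream payload after overhead: 240518.2 / 1.04 = 231267.5 Mb.
Total bitrate budget: 231267.5 Mb / 8820 s = 26.221 Mbps.
Audio: 256 kbps = 0.256 Mbps.
Video: 26.221 − 0.256 = 25.965 Mbps.

25.96 Mbps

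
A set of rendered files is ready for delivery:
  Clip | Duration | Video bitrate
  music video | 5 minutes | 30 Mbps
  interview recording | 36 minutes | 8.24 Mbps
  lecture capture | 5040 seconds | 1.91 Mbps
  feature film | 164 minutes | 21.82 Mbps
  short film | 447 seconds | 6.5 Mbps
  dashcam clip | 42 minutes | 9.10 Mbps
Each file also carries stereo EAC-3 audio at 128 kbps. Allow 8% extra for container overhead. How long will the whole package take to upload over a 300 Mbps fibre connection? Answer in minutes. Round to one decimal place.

Audio: 128 kbps = 0.128 Mbps.
music video: 30.128 Mbps × 300 s × 1.08 = 9761.5 Mb
interview recording: 8.368 Mbps × 2160 s × 1.08 = 19520.9 Mb
lecture capture: 2.038 Mbps × 5040 s × 1.08 = 11093.2 Mb
feature film: 21.948 Mbps × 9840 s × 1.08 = 233245.8 Mb
short film: 6.628 Mbps × 447 s × 1.08 = 3199.7 Mb
dashcam clip: 9.228 Mbps × 2520 s × 1.08 = 25114.9 Mb
Total: 301936.0 Mb = 37742.0 MB.
At 300 Mbps: 301936.0 / 300 = 1006 s ≈ 16.8 minutes.

16.8 minutes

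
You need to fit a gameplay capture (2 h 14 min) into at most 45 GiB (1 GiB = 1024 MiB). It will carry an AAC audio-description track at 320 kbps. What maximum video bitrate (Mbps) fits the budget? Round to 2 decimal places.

47.76 Mbps

Budget: 45 GiB = 386547.1 Mb.
2 h 14 min = 134 min = 8040 s
Total bitrate budget: 386547.1 Mb / 8040 s = 48.078 Mbps.
Audio: 320 kbps = 0.320 Mbps.
Video: 48.078 − 0.320 = 47.758 Mbps.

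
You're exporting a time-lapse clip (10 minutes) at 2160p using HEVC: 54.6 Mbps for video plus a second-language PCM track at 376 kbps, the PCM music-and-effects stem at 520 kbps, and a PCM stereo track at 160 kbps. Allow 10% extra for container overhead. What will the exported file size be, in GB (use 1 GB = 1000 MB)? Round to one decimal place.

4.6 GB

10 min = 600 s
Audio total: 376 + 520 + 160 = 1056 kbps = 1.056 Mbps.
Total bitrate: 54.6 + 1.056 = 55.656 Mbps.
Stream data: 55.656 Mbps × 600 s = 33393.6 Mb.
With 10% container overhead: ×1.10.
36,733 Mb ÷ 8 = 4,592 MB → 4.592 GB.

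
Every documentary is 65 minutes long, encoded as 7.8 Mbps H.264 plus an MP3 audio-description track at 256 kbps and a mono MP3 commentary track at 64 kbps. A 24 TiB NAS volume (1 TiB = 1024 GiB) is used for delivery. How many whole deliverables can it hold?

65 min = 3900 s
Audio total: 256 + 64 = 320 kbps = 0.320 Mbps.
Total bitrate: 8.120 Mbps.
Per item: 8.120 Mbps × 3900 s = 31,668 Mb = 3,958 MB.
Capacity: 24 TiB = 211,106,233 Mb; 6666.23 items → 6666 complete.

6666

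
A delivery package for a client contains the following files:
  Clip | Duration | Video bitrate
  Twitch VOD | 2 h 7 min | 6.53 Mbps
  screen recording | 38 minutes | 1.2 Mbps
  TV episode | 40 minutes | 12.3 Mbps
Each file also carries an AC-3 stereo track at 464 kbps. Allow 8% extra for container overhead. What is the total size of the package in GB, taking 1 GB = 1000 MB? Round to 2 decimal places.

Audio: 464 kbps = 0.464 Mbps.
Twitch VOD: 6.994 Mbps × 7620 s × 1.08 = 57557.8 Mb
screen recording: 1.664 Mbps × 2280 s × 1.08 = 4097.4 Mb
TV episode: 12.764 Mbps × 2400 s × 1.08 = 33084.3 Mb
Total: 94739.5 Mb = 11842.4 MB.
= 11.84 GB.

11.84 GB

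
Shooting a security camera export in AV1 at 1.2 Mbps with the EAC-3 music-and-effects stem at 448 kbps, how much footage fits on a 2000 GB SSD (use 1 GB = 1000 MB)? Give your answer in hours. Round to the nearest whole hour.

2697 hours

Audio: 448 kbps = 0.448 Mbps.
Total bitrate: 1.2 + 0.448 = 1.648 Mbps.
Capacity: 2000 GB = 16,000,000 Mb.
Recording time: 16,000,000 / 1.648 = 9,708,738 s ≈ 2,697 hours.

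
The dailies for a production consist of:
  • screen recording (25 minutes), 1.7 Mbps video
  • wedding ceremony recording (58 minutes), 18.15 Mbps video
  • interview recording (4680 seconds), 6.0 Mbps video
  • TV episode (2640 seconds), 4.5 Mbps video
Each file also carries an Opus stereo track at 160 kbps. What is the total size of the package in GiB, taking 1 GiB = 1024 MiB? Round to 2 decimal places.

Audio: 160 kbps = 0.160 Mbps.
screen recording: 1.860 Mbps × 1500 s = 2790.0 Mb
wedding ceremony recording: 18.310 Mbps × 3480 s = 63718.8 Mb
interview recording: 6.160 Mbps × 4680 s = 28828.8 Mb
TV episode: 4.660 Mbps × 2640 s = 12302.4 Mb
Total: 107640.0 Mb = 13455.0 MB.
= 12.53 GiB.

12.53 GiB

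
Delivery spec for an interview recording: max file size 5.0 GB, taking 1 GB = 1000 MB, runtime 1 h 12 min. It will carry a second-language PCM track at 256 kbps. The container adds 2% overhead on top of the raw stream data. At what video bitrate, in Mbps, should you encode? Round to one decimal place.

Budget: 5.0 GB = 40000.0 Mb.
Stream payload after overhead: 40000.0 / 1.02 = 39215.7 Mb.
1 h 12 min = 72 min = 4320 s
Total bitrate budget: 39215.7 Mb / 4320 s = 9.078 Mbps.
Audio: 256 kbps = 0.256 Mbps.
Video: 9.078 − 0.256 = 8.822 Mbps.

8.8 Mbps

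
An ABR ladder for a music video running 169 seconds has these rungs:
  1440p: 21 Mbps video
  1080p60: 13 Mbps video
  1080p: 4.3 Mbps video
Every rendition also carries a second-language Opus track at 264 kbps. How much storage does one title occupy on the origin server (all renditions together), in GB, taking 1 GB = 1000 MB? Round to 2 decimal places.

0.83 GB

Audio: 264 kbps = 0.264 Mbps.
Sum of rendition bitrates: (21+0.264) + (13+0.264) + (4.3+0.264) = 39.092 Mbps.
× 169 s = 6,607 Mb = 825.8 MB = 0.8258 GB.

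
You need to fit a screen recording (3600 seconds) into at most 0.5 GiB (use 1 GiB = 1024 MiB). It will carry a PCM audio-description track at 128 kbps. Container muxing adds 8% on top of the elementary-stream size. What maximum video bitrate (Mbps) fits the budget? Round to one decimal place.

Budget: 0.5 GiB = 4295.0 Mb.
Stream payload after overhead: 4295.0 / 1.08 = 3976.8 Mb.
Total bitrate budget: 3976.8 Mb / 3600 s = 1.105 Mbps.
Audio: 128 kbps = 0.128 Mbps.
Video: 1.105 − 0.128 = 0.977 Mbps.

1.0 Mbps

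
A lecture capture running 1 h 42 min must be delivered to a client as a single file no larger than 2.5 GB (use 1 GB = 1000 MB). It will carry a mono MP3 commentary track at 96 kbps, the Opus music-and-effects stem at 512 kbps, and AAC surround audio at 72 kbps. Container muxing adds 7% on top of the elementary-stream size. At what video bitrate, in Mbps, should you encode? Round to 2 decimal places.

2.37 Mbps

Budget: 2.5 GB = 20000.0 Mb.
Stream payload after overhead: 20000.0 / 1.07 = 18691.6 Mb.
1 h 42 min = 102 min = 6120 s
Total bitrate budget: 18691.6 Mb / 6120 s = 3.054 Mbps.
Audio total: 96 + 512 + 72 = 680 kbps = 0.680 Mbps.
Video: 3.054 − 0.680 = 2.374 Mbps.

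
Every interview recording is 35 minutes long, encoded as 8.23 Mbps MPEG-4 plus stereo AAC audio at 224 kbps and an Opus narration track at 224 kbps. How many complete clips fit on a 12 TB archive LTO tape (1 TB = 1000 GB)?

35 min = 2100 s
Audio total: 224 + 224 = 448 kbps = 0.448 Mbps.
Total bitrate: 8.678 Mbps.
Per item: 8.678 Mbps × 2100 s = 18,224 Mb = 2,278 MB.
Capacity: 12 TB = 96,000,000 Mb; 5267.84 items → 5267 complete.

5267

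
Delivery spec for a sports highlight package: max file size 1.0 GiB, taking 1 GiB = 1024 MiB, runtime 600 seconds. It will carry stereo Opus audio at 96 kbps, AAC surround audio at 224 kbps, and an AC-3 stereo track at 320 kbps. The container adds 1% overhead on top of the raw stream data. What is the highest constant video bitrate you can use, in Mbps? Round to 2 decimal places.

Budget: 1.0 GiB = 8589.9 Mb.
Stream payload after overhead: 8589.9 / 1.01 = 8504.9 Mb.
Total bitrate budget: 8504.9 Mb / 600 s = 14.175 Mbps.
Audio total: 96 + 224 + 320 = 640 kbps = 0.640 Mbps.
Video: 14.175 − 0.640 = 13.535 Mbps.

13.53 Mbps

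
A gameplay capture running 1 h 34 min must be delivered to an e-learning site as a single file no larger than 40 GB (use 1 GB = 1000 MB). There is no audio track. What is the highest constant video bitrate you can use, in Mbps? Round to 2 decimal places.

Budget: 40 GB = 320000.0 Mb.
1 h 34 min = 94 min = 5640 s
Total bitrate budget: 320000.0 Mb / 5640 s = 56.738 Mbps.

56.74 Mbps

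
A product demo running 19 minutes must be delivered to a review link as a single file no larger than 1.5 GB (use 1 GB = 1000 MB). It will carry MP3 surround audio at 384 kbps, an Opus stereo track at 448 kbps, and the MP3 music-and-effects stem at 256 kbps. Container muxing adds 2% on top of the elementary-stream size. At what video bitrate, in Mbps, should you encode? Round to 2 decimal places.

Budget: 1.5 GB = 12000.0 Mb.
Stream payload after overhead: 12000.0 / 1.02 = 11764.7 Mb.
19 min = 1140 s
Total bitrate budget: 11764.7 Mb / 1140 s = 10.320 Mbps.
Audio total: 384 + 448 + 256 = 1088 kbps = 1.088 Mbps.
Video: 10.320 − 1.088 = 9.232 Mbps.

9.23 Mbps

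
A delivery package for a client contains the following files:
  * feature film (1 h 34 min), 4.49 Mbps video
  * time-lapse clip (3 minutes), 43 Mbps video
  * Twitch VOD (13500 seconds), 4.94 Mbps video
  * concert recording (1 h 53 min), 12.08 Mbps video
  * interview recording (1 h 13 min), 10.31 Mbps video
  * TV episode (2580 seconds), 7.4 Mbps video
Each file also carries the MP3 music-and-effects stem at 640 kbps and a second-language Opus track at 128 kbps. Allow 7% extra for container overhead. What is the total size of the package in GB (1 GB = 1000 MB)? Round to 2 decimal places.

36.29 GB

Audio total: 640 + 128 = 768 kbps = 0.768 Mbps.
feature film: 5.258 Mbps × 5640 s × 1.07 = 31731.0 Mb
time-lapse clip: 43.768 Mbps × 180 s × 1.07 = 8429.7 Mb
Twitch VOD: 5.708 Mbps × 13500 s × 1.07 = 82452.1 Mb
concert recording: 12.848 Mbps × 6780 s × 1.07 = 93207.1 Mb
interview recording: 11.078 Mbps × 4380 s × 1.07 = 51918.2 Mb
TV episode: 8.168 Mbps × 2580 s × 1.07 = 22548.6 Mb
Total: 290286.6 Mb = 36285.8 MB.
= 36.29 GB.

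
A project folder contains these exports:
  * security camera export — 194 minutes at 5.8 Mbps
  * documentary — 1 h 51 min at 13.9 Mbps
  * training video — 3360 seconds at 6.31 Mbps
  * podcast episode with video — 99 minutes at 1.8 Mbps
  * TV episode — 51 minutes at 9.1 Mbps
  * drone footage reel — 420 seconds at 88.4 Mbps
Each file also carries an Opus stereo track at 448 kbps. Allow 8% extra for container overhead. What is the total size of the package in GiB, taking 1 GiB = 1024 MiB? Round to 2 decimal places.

Audio: 448 kbps = 0.448 Mbps.
security camera export: 6.248 Mbps × 11640 s × 1.08 = 78544.9 Mb
documentary: 14.348 Mbps × 6660 s × 1.08 = 103202.3 Mb
training video: 6.758 Mbps × 3360 s × 1.08 = 24523.4 Mb
podcast episode with video: 2.248 Mbps × 5940 s × 1.08 = 14421.4 Mb
TV episode: 9.548 Mbps × 3060 s × 1.08 = 31554.2 Mb
drone footage reel: 88.848 Mbps × 420 s × 1.08 = 40301.5 Mb
Total: 292547.6 Mb = 36568.5 MB.
= 34.06 GiB.

34.06 GiB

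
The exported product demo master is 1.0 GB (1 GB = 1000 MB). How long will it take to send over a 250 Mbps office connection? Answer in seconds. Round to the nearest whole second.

File: 1.0 GB = 8000.0 Mb.
At 250 Mbps: 8000.0 / 250 = 32.0 s ≈ 32 seconds.

32 seconds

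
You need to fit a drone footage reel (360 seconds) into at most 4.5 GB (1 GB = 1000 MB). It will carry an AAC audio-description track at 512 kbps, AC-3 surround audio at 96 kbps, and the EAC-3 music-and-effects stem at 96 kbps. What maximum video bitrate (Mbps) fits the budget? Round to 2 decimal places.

99.30 Mbps

Budget: 4.5 GB = 36000.0 Mb.
Total bitrate budget: 36000.0 Mb / 360 s = 100.000 Mbps.
Audio total: 512 + 96 + 96 = 704 kbps = 0.704 Mbps.
Video: 100.000 − 0.704 = 99.296 Mbps.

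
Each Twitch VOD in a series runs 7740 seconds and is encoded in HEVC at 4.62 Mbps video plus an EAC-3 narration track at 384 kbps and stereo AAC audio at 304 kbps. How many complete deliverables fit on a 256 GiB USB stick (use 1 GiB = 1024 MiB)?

53

Audio total: 384 + 304 = 688 kbps = 0.688 Mbps.
Total bitrate: 5.308 Mbps.
Per item: 5.308 Mbps × 7740 s = 41,084 Mb = 5,135 MB.
Capacity: 256 GiB = 2,199,023 Mb; 53.53 items → 53 complete.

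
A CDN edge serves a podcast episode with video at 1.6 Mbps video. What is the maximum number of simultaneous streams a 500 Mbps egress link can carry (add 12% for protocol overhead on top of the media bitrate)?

On the wire with 12% overhead: 1.792 Mbps.
500 Mbps = 500.0 Mbps; 500.0 / 1.792 = 279.02 → 279 viewers.

279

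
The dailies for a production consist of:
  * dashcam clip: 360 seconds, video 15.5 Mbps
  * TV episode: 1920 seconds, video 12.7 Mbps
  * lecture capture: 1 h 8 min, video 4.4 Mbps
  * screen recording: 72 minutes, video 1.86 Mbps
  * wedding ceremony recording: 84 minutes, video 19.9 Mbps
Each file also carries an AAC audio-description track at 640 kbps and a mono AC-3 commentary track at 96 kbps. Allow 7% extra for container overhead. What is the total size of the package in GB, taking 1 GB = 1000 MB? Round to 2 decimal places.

22.45 GB

Audio total: 640 + 96 = 736 kbps = 0.736 Mbps.
dashcam clip: 16.236 Mbps × 360 s × 1.07 = 6254.1 Mb
TV episode: 13.436 Mbps × 1920 s × 1.07 = 27602.9 Mb
lecture capture: 5.136 Mbps × 4080 s × 1.07 = 22421.7 Mb
screen recording: 2.596 Mbps × 4320 s × 1.07 = 11999.8 Mb
wedding ceremony recording: 20.636 Mbps × 5040 s × 1.07 = 111285.8 Mb
Total: 179564.3 Mb = 22445.5 MB.
= 22.45 GB.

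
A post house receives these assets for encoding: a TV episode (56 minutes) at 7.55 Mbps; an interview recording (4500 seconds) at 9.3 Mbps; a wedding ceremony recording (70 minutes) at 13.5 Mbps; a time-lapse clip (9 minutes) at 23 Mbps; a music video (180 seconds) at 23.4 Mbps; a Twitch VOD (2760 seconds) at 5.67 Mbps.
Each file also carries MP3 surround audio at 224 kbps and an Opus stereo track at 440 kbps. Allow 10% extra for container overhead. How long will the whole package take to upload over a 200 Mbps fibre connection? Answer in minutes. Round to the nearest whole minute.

Audio total: 224 + 440 = 664 kbps = 0.664 Mbps.
TV episode: 8.214 Mbps × 3360 s × 1.10 = 30358.9 Mb
interview recording: 9.964 Mbps × 4500 s × 1.10 = 49321.8 Mb
wedding ceremony recording: 14.164 Mbps × 4200 s × 1.10 = 65437.7 Mb
time-lapse clip: 23.664 Mbps × 540 s × 1.10 = 14056.4 Mb
music video: 24.064 Mbps × 180 s × 1.10 = 4764.7 Mb
Twitch VOD: 6.334 Mbps × 2760 s × 1.10 = 19230.0 Mb
Total: 183169.5 Mb = 22896.2 MB.
At 200 Mbps: 183169.5 / 200 = 916 s ≈ 15.3 minutes.

15 minutes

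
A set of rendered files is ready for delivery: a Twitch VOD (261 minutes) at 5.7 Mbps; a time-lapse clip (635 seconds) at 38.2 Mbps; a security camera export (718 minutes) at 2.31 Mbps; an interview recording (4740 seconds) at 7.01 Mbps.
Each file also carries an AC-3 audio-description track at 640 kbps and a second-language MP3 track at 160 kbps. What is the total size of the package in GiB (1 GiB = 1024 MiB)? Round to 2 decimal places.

34.64 GiB

Audio total: 640 + 160 = 800 kbps = 0.800 Mbps.
Twitch VOD: 6.500 Mbps × 15660 s = 101790.0 Mb
time-lapse clip: 39.000 Mbps × 635 s = 24765.0 Mb
security camera export: 3.110 Mbps × 43080 s = 133978.8 Mb
interview recording: 7.810 Mbps × 4740 s = 37019.4 Mb
Total: 297553.2 Mb = 37194.2 MB.
= 34.64 GiB.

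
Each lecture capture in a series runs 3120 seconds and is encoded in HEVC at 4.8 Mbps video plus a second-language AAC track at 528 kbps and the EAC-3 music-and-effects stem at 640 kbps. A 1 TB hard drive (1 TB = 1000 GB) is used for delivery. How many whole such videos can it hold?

Audio total: 528 + 640 = 1168 kbps = 1.168 Mbps.
Total bitrate: 5.968 Mbps.
Per item: 5.968 Mbps × 3120 s = 18,620 Mb = 2,328 MB.
Capacity: 1 TB = 8,000,000 Mb; 429.64 items → 429 complete.

429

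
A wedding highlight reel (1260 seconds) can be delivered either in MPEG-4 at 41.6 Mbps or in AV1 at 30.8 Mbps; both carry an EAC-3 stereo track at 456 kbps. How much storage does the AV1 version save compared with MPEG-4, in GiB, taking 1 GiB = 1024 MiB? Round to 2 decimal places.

Audio: 456 kbps = 0.456 Mbps.
MPEG-4: 42.056 Mbps × 1260 s = 52990.6 Mb = 6.169 GiB.
AV1: 31.256 Mbps × 1260 s = 39382.6 Mb = 4.585 GiB.
Saving: 6.169 − 4.585 = 1.584 GiB.

1.58 GiB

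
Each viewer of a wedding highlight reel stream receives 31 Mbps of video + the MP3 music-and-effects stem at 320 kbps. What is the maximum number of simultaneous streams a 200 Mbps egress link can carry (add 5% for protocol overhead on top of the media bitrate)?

Audio: 320 kbps = 0.320 Mbps.
Per-viewer media rate: 31.320 Mbps.
On the wire with 5% overhead: 32.886 Mbps.
200 Mbps = 200.0 Mbps; 200.0 / 32.886 = 6.08 → 6 viewers.

6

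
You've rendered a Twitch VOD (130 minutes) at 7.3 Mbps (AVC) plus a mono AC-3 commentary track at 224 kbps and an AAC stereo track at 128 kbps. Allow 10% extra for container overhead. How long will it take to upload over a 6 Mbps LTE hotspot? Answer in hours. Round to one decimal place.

3.0 hours

130 min = 7800 s
Audio total: 224 + 128 = 352 kbps = 0.352 Mbps.
Total bitrate: 7.652 Mbps.
File: 7.652 Mbps × 7800 s = 59685.6 Mb.
With 10% container overhead: ×1.10. → 65654.2 Mb.
At 6 Mbps: 65654.2 / 6 = 10942.4 s ≈ 3.04 hours.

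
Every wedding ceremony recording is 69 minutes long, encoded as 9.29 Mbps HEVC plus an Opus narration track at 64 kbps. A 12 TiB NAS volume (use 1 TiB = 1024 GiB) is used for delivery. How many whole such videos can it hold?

2725

69 min = 4140 s
Audio: 64 kbps = 0.064 Mbps.
Total bitrate: 9.354 Mbps.
Per item: 9.354 Mbps × 4140 s = 38,726 Mb = 4,841 MB.
Capacity: 12 TiB = 105,553,116 Mb; 2725.67 items → 2725 complete.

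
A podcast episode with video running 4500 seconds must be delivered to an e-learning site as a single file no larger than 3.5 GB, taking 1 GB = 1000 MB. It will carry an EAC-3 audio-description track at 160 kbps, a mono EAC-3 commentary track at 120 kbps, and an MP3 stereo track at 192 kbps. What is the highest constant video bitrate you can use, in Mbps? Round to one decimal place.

5.8 Mbps

Budget: 3.5 GB = 28000.0 Mb.
Total bitrate budget: 28000.0 Mb / 4500 s = 6.222 Mbps.
Audio total: 160 + 120 + 192 = 472 kbps = 0.472 Mbps.
Video: 6.222 − 0.472 = 5.750 Mbps.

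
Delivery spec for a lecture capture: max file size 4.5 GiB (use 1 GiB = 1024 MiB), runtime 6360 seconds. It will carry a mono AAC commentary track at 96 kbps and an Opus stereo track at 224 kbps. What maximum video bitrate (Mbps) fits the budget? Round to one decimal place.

5.8 Mbps

Budget: 4.5 GiB = 38654.7 Mb.
Total bitrate budget: 38654.7 Mb / 6360 s = 6.078 Mbps.
Audio total: 96 + 224 = 320 kbps = 0.320 Mbps.
Video: 6.078 − 0.320 = 5.758 Mbps.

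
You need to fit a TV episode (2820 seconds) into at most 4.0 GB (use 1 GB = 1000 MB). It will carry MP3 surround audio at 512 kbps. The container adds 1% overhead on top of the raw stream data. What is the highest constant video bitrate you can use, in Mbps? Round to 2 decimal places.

10.72 Mbps

Budget: 4.0 GB = 32000.0 Mb.
Stream payload after overhead: 32000.0 / 1.01 = 31683.2 Mb.
Total bitrate budget: 31683.2 Mb / 2820 s = 11.235 Mbps.
Audio: 512 kbps = 0.512 Mbps.
Video: 11.235 − 0.512 = 10.723 Mbps.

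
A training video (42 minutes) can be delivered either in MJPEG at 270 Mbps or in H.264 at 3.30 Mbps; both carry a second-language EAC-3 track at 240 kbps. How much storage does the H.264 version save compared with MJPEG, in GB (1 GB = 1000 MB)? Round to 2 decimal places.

84.01 GB

42 min = 2520 s
Audio: 240 kbps = 0.240 Mbps.
MJPEG: 270.240 Mbps × 2520 s = 681004.8 Mb = 85.126 GB.
H.264: 3.540 Mbps × 2520 s = 8920.8 Mb = 1.115 GB.
Saving: 85.126 − 1.115 = 84.010 GB.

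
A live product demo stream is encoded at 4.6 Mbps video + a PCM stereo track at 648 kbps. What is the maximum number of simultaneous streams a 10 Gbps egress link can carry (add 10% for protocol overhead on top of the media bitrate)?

1732

Audio: 648 kbps = 0.648 Mbps.
Per-viewer media rate: 5.248 Mbps.
On the wire with 10% overhead: 5.773 Mbps.
10 Gbps = 10,000 Mbps; 10,000 / 5.773 = 1732.26 → 1732 viewers.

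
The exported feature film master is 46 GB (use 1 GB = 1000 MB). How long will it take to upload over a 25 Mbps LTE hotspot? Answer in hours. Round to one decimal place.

4.1 hours

File: 46 GB = 368000.0 Mb.
At 25 Mbps: 368000.0 / 25 = 14720.0 s ≈ 4.09 hours.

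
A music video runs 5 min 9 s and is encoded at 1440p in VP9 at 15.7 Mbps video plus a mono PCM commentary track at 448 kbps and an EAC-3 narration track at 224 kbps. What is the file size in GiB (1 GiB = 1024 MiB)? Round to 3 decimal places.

5 min 9 s = 309 s
Audio total: 448 + 224 = 672 kbps = 0.672 Mbps.
Total bitrate: 15.7 + 0.672 = 16.372 Mbps.
Stream data: 16.372 Mbps × 309 s = 5058.9 Mb.
5,059 Mb = 632,368,500 bytes ÷ 1,073,741,824 = 0.5889 GiB.

0.589 GiB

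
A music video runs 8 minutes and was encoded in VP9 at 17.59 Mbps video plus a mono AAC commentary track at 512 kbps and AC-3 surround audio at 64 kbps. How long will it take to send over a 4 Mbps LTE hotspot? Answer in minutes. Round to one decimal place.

8 min = 480 s
Audio total: 512 + 64 = 576 kbps = 0.576 Mbps.
Total bitrate: 18.166 Mbps.
File: 18.166 Mbps × 480 s = 8719.7 Mb.
At 4 Mbps: 8719.7 / 4 = 2179.9 s ≈ 36.3 minutes.

36.3 minutes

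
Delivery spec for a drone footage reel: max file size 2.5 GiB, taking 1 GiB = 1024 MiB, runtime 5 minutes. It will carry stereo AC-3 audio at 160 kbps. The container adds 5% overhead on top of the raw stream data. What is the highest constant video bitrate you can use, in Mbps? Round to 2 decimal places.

68.01 Mbps

Budget: 2.5 GiB = 21474.8 Mb.
Stream payload after overhead: 21474.8 / 1.05 = 20452.2 Mb.
5 min = 300 s
Total bitrate budget: 20452.2 Mb / 300 s = 68.174 Mbps.
Audio: 160 kbps = 0.160 Mbps.
Video: 68.174 − 0.160 = 68.014 Mbps.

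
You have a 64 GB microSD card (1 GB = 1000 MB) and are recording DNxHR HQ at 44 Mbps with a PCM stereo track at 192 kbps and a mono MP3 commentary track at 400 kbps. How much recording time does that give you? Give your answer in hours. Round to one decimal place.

Audio total: 192 + 400 = 592 kbps = 0.592 Mbps.
Total bitrate: 44 + 0.592 = 44.592 Mbps.
Capacity: 64 GB = 512,000 Mb.
Recording time: 512,000 / 44.592 = 11,482 s ≈ 3.19 hours.

3.2 hours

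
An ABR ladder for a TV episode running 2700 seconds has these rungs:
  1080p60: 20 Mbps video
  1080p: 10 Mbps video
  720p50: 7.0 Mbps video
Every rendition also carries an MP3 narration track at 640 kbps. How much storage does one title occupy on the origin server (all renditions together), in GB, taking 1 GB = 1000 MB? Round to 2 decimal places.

Audio: 640 kbps = 0.640 Mbps.
Sum of rendition bitrates: (20+0.640) + (10+0.640) + (7.0+0.640) = 38.920 Mbps.
× 2700 s = 105,084 Mb = 13,136 MB = 13.14 GB.

13.14 GB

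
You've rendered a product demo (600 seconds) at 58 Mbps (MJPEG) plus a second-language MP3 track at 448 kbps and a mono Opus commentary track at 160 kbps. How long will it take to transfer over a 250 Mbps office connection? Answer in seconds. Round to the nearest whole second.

141 seconds

Audio total: 448 + 160 = 608 kbps = 0.608 Mbps.
Total bitrate: 58.608 Mbps.
File: 58.608 Mbps × 600 s = 35164.8 Mb.
At 250 Mbps: 35164.8 / 250 = 140.7 s ≈ 141 seconds.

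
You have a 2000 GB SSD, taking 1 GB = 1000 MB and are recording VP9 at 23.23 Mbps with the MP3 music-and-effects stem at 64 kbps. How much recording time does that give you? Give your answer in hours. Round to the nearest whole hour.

191 hours

Audio: 64 kbps = 0.064 Mbps.
Total bitrate: 23.23 + 0.064 = 23.294 Mbps.
Capacity: 2000 GB = 16,000,000 Mb.
Recording time: 16,000,000 / 23.294 = 686,872 s ≈ 191 hours.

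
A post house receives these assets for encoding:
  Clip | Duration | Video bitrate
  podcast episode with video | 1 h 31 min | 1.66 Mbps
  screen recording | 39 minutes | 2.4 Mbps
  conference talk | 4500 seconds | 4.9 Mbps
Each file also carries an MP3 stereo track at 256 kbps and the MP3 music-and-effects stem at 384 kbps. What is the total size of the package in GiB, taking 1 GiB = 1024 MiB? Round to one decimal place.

Audio total: 256 + 384 = 640 kbps = 0.640 Mbps.
podcast episode with video: 2.300 Mbps × 5460 s = 12558.0 Mb
screen recording: 3.040 Mbps × 2340 s = 7113.6 Mb
conference talk: 5.540 Mbps × 4500 s = 24930.0 Mb
Total: 44601.6 Mb = 5575.2 MB.
= 5.192 GiB.

5.2 GiB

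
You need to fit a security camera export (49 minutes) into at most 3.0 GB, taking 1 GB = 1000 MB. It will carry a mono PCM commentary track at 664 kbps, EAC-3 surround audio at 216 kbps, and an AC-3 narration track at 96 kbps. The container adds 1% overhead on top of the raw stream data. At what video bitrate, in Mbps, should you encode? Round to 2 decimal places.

7.11 Mbps

Budget: 3.0 GB = 24000.0 Mb.
Stream payload after overhead: 24000.0 / 1.01 = 23762.4 Mb.
49 min = 2940 s
Total bitrate budget: 23762.4 Mb / 2940 s = 8.082 Mbps.
Audio total: 664 + 216 + 96 = 976 kbps = 0.976 Mbps.
Video: 8.082 − 0.976 = 7.106 Mbps.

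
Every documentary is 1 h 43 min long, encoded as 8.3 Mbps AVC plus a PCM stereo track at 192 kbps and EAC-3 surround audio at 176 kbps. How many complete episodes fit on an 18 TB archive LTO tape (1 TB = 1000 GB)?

2688

1 h 43 min = 103 min = 6180 s
Audio total: 192 + 176 = 368 kbps = 0.368 Mbps.
Total bitrate: 8.668 Mbps.
Per item: 8.668 Mbps × 6180 s = 53,568 Mb = 6,696 MB.
Capacity: 18 TB = 144,000,000 Mb; 2688.16 items → 2688 complete.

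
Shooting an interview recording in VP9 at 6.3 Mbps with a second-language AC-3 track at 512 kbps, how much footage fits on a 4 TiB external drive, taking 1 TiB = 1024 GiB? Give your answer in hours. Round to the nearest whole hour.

1435 hours

Audio: 512 kbps = 0.512 Mbps.
Total bitrate: 6.3 + 0.512 = 6.812 Mbps.
Capacity: 4 TiB = 35,184,372 Mb.
Recording time: 35,184,372 / 6.812 = 5,165,058 s ≈ 1,435 hours.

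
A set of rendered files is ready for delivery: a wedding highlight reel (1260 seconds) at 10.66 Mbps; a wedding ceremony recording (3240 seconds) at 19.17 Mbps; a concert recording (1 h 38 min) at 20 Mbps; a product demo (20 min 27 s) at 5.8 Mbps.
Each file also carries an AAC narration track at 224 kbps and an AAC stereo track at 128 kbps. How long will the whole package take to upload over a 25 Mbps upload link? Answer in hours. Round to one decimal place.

Audio total: 224 + 128 = 352 kbps = 0.352 Mbps.
wedding highlight reel: 11.012 Mbps × 1260 s = 13875.1 Mb
wedding ceremony recording: 19.522 Mbps × 3240 s = 63251.3 Mb
concert recording: 20.352 Mbps × 5880 s = 119669.8 Mb
product demo: 6.152 Mbps × 1227 s = 7548.5 Mb
Total: 204344.7 Mb = 25543.1 MB.
At 25 Mbps: 204344.7 / 25 = 8174 s ≈ 2.27 hours.

2.3 hours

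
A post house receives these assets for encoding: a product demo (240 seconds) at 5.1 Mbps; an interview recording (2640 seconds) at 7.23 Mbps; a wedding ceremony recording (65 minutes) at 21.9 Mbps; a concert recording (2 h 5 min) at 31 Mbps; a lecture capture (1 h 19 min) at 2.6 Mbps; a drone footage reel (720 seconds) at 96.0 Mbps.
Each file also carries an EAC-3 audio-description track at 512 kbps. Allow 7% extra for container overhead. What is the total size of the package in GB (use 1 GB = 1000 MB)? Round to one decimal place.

Audio: 512 kbps = 0.512 Mbps.
product demo: 5.612 Mbps × 240 s × 1.07 = 1441.2 Mb
interview recording: 7.742 Mbps × 2640 s × 1.07 = 21869.6 Mb
wedding ceremony recording: 22.412 Mbps × 3900 s × 1.07 = 93525.3 Mb
concert recording: 31.512 Mbps × 7500 s × 1.07 = 252883.8 Mb
lecture capture: 3.112 Mbps × 4740 s × 1.07 = 15783.4 Mb
drone footage reel: 96.512 Mbps × 720 s × 1.07 = 74352.8 Mb
Total: 459856.1 Mb = 57482.0 MB.
= 57.48 GB.

57.5 GB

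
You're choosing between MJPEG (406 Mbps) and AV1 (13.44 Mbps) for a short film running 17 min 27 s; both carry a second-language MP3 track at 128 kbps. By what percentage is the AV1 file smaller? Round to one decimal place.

96.7%

17 min 27 s = 1047 s
Audio: 128 kbps = 0.128 Mbps.
MJPEG: 406.128 Mbps × 1047 s = 425216.0 Mb = 53.152 GB.
AV1: 13.568 Mbps × 1047 s = 14205.7 Mb = 1.776 GB.
Reduction: (1 − 1.776/53.152) × 100 = 96.66%.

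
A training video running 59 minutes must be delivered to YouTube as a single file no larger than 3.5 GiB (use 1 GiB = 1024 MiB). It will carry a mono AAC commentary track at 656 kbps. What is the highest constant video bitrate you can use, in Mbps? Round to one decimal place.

7.8 Mbps

Budget: 3.5 GiB = 30064.8 Mb.
59 min = 3540 s
Total bitrate budget: 30064.8 Mb / 3540 s = 8.493 Mbps.
Audio: 656 kbps = 0.656 Mbps.
Video: 8.493 − 0.656 = 7.837 Mbps.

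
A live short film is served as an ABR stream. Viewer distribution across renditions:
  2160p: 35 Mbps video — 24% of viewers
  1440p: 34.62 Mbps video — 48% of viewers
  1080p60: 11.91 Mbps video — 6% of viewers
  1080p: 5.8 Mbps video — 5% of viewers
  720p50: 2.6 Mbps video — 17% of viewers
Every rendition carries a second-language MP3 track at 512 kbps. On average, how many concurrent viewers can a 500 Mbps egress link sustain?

18

Audio: 512 kbps = 0.512 Mbps.
Average per-viewer bitrate: 0.24×35.512 + 0.48×35.132 + 0.06×12.422 + 0.05×6.312 + 0.17×3.112 = 26.976 Mbps.
500 Mbps = 500.0 Mbps; 500.0 / 26.976 = 18.53 → 18.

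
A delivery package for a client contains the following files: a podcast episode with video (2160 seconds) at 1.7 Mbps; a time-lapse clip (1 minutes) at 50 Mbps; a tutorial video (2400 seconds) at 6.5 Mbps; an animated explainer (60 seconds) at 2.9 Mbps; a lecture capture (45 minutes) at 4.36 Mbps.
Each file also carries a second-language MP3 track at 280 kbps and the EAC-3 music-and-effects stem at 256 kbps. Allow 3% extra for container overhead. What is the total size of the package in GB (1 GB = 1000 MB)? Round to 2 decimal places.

Audio total: 280 + 256 = 536 kbps = 0.536 Mbps.
podcast episode with video: 2.236 Mbps × 2160 s × 1.03 = 4974.7 Mb
time-lapse clip: 50.536 Mbps × 60 s × 1.03 = 3123.1 Mb
tutorial video: 7.036 Mbps × 2400 s × 1.03 = 17393.0 Mb
animated explainer: 3.436 Mbps × 60 s × 1.03 = 212.3 Mb
lecture capture: 4.896 Mbps × 2700 s × 1.03 = 13615.8 Mb
Total: 39318.9 Mb = 4914.9 MB.
= 4.915 GB.

4.91 GB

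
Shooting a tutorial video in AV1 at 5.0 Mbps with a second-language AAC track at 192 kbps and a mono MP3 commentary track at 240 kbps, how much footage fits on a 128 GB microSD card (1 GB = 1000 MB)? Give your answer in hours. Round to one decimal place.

Audio total: 192 + 240 = 432 kbps = 0.432 Mbps.
Total bitrate: 5.0 + 0.432 = 5.432 Mbps.
Capacity: 128 GB = 1,024,000 Mb.
Recording time: 1,024,000 / 5.432 = 188,513 s ≈ 52.4 hours.

52.4 hours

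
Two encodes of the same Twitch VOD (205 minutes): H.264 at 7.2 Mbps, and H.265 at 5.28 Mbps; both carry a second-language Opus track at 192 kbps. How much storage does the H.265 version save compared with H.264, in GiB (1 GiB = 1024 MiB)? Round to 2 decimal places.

2.75 GiB

205 min = 12300 s
Audio: 192 kbps = 0.192 Mbps.
H.264: 7.392 Mbps × 12300 s = 90921.6 Mb = 10.585 GiB.
H.265: 5.472 Mbps × 12300 s = 67305.6 Mb = 7.835 GiB.
Saving: 10.585 − 7.835 = 2.749 GiB.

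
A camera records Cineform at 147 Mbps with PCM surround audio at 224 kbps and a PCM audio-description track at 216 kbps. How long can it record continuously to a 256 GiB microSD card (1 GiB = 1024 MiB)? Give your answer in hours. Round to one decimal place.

4.1 hours

Audio total: 224 + 216 = 440 kbps = 0.440 Mbps.
Total bitrate: 147 + 0.440 = 147.440 Mbps.
Capacity: 256 GiB = 2,199,023 Mb.
Recording time: 2,199,023 / 147.440 = 14,915 s ≈ 4.14 hours.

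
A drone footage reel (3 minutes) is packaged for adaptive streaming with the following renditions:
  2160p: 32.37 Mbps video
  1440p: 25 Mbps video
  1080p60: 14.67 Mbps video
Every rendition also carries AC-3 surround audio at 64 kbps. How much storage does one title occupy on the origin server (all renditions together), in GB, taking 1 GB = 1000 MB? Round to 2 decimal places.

1.63 GB

3 min = 180 s
Audio: 64 kbps = 0.064 Mbps.
Sum of rendition bitrates: (32.37+0.064) + (25+0.064) + (14.67+0.064) = 72.232 Mbps.
× 180 s = 13,002 Mb = 1,625 MB = 1.625 GB.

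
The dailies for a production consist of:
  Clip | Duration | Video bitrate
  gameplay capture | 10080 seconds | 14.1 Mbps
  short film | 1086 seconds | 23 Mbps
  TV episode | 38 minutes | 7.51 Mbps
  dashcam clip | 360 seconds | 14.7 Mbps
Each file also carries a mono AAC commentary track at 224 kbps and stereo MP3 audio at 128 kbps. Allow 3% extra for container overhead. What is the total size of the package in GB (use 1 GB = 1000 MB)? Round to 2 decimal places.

Audio total: 224 + 128 = 352 kbps = 0.352 Mbps.
gameplay capture: 14.452 Mbps × 10080 s × 1.03 = 150046.4 Mb
short film: 23.352 Mbps × 1086 s × 1.03 = 26121.1 Mb
TV episode: 7.862 Mbps × 2280 s × 1.03 = 18463.1 Mb
dashcam clip: 15.052 Mbps × 360 s × 1.03 = 5581.3 Mb
Total: 200211.9 Mb = 25026.5 MB.
= 25.03 GB.

25.03 GB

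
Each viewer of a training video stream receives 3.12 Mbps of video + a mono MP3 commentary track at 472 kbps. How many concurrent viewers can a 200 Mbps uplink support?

55

Audio: 472 kbps = 0.472 Mbps.
Per-viewer media rate: 3.592 Mbps.
200 Mbps = 200.0 Mbps; 200.0 / 3.592 = 55.68 → 55 viewers.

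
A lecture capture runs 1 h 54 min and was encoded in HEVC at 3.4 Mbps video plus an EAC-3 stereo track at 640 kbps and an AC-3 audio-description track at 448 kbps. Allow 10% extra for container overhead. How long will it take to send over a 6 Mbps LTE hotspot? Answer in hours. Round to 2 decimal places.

1.56 hours

1 h 54 min = 114 min = 6840 s
Audio total: 640 + 448 = 1088 kbps = 1.088 Mbps.
Total bitrate: 4.488 Mbps.
File: 4.488 Mbps × 6840 s = 30697.9 Mb.
With 10% container overhead: ×1.10. → 33767.7 Mb.
At 6 Mbps: 33767.7 / 6 = 5628.0 s ≈ 1.56 hours.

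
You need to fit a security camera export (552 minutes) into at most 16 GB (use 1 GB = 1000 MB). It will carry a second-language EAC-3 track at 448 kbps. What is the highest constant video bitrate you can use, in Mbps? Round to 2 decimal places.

3.42 Mbps

Budget: 16 GB = 128000.0 Mb.
552 min = 33120 s
Total bitrate budget: 128000.0 Mb / 33120 s = 3.865 Mbps.
Audio: 448 kbps = 0.448 Mbps.
Video: 3.865 − 0.448 = 3.417 Mbps.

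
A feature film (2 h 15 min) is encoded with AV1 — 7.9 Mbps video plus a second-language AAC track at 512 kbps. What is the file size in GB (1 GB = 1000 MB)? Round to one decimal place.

2 h 15 min = 135 min = 8100 s
Audio: 512 kbps = 0.512 Mbps.
Total bitrate: 7.9 + 0.512 = 8.412 Mbps.
Stream data: 8.412 Mbps × 8100 s = 68137.2 Mb.
68,137 Mb ÷ 8 = 8,517 MB → 8.517 GB.

8.5 GB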